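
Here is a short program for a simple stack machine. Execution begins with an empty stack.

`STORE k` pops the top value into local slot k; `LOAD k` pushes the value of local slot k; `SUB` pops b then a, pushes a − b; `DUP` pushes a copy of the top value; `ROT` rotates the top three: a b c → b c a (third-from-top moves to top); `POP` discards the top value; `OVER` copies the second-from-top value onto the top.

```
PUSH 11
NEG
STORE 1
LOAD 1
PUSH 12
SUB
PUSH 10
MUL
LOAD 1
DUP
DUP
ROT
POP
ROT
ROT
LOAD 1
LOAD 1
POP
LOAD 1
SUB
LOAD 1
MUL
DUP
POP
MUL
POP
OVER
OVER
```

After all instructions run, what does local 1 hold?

-11

PUSH 11 → [11]
NEG     → [-11]
STORE 1 → []
LOAD 1  → [-11]
PUSH 12 → [-11, 12]
SUB     → [-23]
PUSH 10 → [-23, 10]
MUL     → [-230]
LOAD 1  → [-230, -11]
DUP     → [-230, -11, -11]
DUP     → [-230, -11, -11, -11]
ROT     → [-230, -11, -11, -11]
POP     → [-230, -11, -11]
ROT     → [-11, -11, -230]
ROT     → [-11, -230, -11]
LOAD 1  → [-11, -230, -11, -11]
LOAD 1  → [-11, -230, -11, -11, -11]
POP     → [-11, -230, -11, -11]
LOAD 1  → [-11, -230, -11, -11, -11]
SUB     → [-11, -230, -11, 0]
LOAD 1  → [-11, -230, -11, 0, -11]
MUL     → [-11, -230, -11, 0]
DUP     → [-11, -230, -11, 0, 0]
POP     → [-11, -230, -11, 0]
MUL     → [-11, -230, 0]
POP     → [-11, -230]
OVER    → [-11, -230, -11]
OVER    → [-11, -230, -11, -230]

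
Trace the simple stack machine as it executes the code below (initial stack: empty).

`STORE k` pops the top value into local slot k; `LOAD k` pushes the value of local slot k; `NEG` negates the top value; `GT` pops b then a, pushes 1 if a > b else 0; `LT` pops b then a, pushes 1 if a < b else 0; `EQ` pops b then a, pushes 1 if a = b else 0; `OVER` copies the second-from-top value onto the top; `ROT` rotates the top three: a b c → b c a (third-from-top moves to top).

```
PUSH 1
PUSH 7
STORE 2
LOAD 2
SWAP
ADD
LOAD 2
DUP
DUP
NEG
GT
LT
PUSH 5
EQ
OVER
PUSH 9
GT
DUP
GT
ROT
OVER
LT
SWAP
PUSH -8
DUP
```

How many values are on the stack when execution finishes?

PUSH 1  -> [1]
PUSH 7  -> [1, 7]
STORE 2 -> [1]
LOAD 2  -> [1, 7]
SWAP    -> [7, 1]
ADD     -> [8]
LOAD 2  -> [8, 7]
DUP     -> [8, 7, 7]
DUP     -> [8, 7, 7, 7]
NEG     -> [8, 7, 7, -7]
GT      -> [8, 7, 1]
LT      -> [8, 0]
PUSH 5  -> [8, 0, 5]
EQ      -> [8, 0]
OVER    -> [8, 0, 8]
PUSH 9  -> [8, 0, 8, 9]
GT      -> [8, 0, 0]
DUP     -> [8, 0, 0, 0]
GT      -> [8, 0, 0]
ROT     -> [0, 0, 8]
OVER    -> [0, 0, 8, 0]
LT      -> [0, 0, 0]
SWAP    -> [0, 0, 0]
PUSH -8 -> [0, 0, 0, -8]
DUP     -> [0, 0, 0, -8, -8]

5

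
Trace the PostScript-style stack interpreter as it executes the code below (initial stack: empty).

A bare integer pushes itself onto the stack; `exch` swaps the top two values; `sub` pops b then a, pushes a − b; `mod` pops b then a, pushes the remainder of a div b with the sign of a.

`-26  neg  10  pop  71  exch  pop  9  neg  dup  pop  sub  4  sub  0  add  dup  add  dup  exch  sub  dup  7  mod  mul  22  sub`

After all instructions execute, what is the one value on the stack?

-22

-26  → -26
neg  → 26
10   → 26 10
pop  → 26
71   → 26 71
exch → 71 26
pop  → 71
9    → 71 9
neg  → 71 -9
dup  → 71 -9 -9
pop  → 71 -9
sub  → 80
4    → 80 4
sub  → 76
0    → 76 0
add  → 76
dup  → 76 76
add  → 152
dup  → 152 152
exch → 152 152
sub  → 0
dup  → 0 0
7    → 0 0 7
mod  → 0 0
mul  → 0
22   → 0 22
sub  → -22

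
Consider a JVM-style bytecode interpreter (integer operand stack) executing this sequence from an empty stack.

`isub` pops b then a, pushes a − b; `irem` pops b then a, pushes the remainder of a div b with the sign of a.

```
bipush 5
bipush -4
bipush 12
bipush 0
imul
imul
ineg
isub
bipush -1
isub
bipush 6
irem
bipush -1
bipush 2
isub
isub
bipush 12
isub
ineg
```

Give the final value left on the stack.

bipush 5  -> [5]
bipush -4 -> [5, -4]
bipush 12 -> [5, -4, 12]
bipush 0  -> [5, -4, 12, 0]
imul      -> [5, -4, 0]
imul      -> [5, 0]
ineg      -> [5, 0]
isub      -> [5]
bipush -1 -> [5, -1]
isub      -> [6]
bipush 6  -> [6, 6]
irem      -> [0]
bipush -1 -> [0, -1]
bipush 2  -> [0, -1, 2]
isub      -> [0, -3]
isub      -> [3]
bipush 12 -> [3, 12]
isub      -> [-9]
ineg      -> [9]

9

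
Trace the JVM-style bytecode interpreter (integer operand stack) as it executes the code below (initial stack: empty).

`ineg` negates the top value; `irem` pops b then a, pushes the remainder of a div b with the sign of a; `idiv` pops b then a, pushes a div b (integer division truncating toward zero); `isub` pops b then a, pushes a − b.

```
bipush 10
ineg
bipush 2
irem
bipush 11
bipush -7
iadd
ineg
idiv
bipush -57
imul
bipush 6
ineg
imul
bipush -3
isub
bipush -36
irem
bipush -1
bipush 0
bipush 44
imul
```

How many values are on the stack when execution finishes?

bipush 10  : [10]
ineg       : [-10]
bipush 2   : [-10, 2]
irem       : [0]
bipush 11  : [0, 11]
bipush -7  : [0, 11, -7]
iadd       : [0, 4]
ineg       : [0, -4]
idiv       : [0]
bipush -57 : [0, -57]
imul       : [0]
bipush 6   : [0, 6]
ineg       : [0, -6]
imul       : [0]
bipush -3  : [0, -3]
isub       : [3]
bipush -36 : [3, -36]
irem       : [3]
bipush -1  : [3, -1]
bipush 0   : [3, -1, 0]
bipush 44  : [3, -1, 0, 44]
imul       : [3, -1, 0]

3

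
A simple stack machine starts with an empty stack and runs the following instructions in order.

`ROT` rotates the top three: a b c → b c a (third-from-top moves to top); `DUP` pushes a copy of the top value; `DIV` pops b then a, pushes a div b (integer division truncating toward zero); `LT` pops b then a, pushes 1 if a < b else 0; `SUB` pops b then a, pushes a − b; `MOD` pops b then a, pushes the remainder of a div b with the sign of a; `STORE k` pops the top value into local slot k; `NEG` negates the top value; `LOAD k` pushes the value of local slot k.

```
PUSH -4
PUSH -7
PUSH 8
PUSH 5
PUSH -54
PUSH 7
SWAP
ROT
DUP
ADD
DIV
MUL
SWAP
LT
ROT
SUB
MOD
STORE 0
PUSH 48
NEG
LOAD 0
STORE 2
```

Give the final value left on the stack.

-48

PUSH -4  → -4
PUSH -7  → -4 -7
PUSH 8   → -4 -7 8
PUSH 5   → -4 -7 8 5
PUSH -54 → -4 -7 8 5 -54
PUSH 7   → -4 -7 8 5 -54 7
SWAP     → -4 -7 8 5 7 -54
ROT      → -4 -7 8 7 -54 5
DUP      → -4 -7 8 7 -54 5 5
ADD      → -4 -7 8 7 -54 10
DIV      → -4 -7 8 7 -5
MUL      → -4 -7 8 -35
SWAP     → -4 -7 -35 8
LT       → -4 -7 1
ROT      → -7 1 -4
SUB      → -7 5
MOD      → -2
STORE 0  → (empty)
PUSH 48  → 48
NEG      → -48
LOAD 0   → -48 -2
STORE 2  → -48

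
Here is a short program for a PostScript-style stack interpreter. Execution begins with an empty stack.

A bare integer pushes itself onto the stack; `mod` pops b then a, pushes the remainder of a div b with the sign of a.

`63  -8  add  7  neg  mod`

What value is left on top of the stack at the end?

63   [63]
-8   [63, -8]
add  [55]
7    [55, 7]
neg  [55, -7]
mod  [6]

6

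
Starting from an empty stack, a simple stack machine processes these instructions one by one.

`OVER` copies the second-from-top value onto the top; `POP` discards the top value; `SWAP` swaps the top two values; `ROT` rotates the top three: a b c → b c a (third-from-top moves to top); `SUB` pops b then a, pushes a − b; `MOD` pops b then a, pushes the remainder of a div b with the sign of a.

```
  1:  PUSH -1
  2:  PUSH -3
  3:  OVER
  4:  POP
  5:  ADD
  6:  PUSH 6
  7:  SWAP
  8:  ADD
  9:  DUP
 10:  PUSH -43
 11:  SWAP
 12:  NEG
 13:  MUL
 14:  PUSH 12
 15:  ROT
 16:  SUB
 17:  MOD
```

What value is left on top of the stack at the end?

6

PUSH -1   -1
PUSH -3   -1 -3
OVER      -1 -3 -1
POP       -1 -3
ADD       -4
PUSH 6    -4 6
SWAP      6 -4
ADD       2
DUP       2 2
PUSH -43  2 2 -43
SWAP      2 -43 2
NEG       2 -43 -2
MUL       2 86
PUSH 12   2 86 12
ROT       86 12 2
SUB       86 10
MOD       6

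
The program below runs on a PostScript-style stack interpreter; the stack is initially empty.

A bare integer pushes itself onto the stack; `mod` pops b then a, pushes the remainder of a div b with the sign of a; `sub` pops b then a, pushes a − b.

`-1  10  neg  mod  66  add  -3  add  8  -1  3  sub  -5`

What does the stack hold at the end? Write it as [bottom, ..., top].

-1  → -1
10  → -1 10
neg → -1 -10
mod → -1
66  → -1 66
add → 65
-3  → 65 -3
add → 62
8   → 62 8
-1  → 62 8 -1
3   → 62 8 -1 3
sub → 62 8 -4
-5  → 62 8 -4 -5

[62, 8, -4, -5]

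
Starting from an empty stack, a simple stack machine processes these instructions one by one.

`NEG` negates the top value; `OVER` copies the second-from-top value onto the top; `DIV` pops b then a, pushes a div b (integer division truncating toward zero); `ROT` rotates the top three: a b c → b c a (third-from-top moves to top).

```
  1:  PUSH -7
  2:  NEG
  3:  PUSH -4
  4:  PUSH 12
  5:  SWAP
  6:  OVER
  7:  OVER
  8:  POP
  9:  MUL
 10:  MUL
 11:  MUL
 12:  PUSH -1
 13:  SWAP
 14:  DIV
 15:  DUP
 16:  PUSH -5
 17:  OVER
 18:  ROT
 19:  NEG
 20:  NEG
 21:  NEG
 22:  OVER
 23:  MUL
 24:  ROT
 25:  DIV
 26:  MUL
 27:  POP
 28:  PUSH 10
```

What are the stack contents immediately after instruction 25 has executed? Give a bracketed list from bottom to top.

[0, 0, 0]

PUSH -7 -> -7
NEG     -> 7
PUSH -4 -> 7 -4
PUSH 12 -> 7 -4 12
SWAP    -> 7 12 -4
OVER    -> 7 12 -4 12
OVER    -> 7 12 -4 12 -4
POP     -> 7 12 -4 12
MUL     -> 7 12 -48
MUL     -> 7 -576
MUL     -> -4032
PUSH -1 -> -4032 -1
SWAP    -> -1 -4032
DIV     -> 0
DUP     -> 0 0
PUSH -5 -> 0 0 -5
OVER    -> 0 0 -5 0
ROT     -> 0 -5 0 0
NEG     -> 0 -5 0 0
NEG     -> 0 -5 0 0
NEG     -> 0 -5 0 0
OVER    -> 0 -5 0 0 0
MUL     -> 0 -5 0 0
ROT     -> 0 0 0 -5
DIV     -> 0 0 0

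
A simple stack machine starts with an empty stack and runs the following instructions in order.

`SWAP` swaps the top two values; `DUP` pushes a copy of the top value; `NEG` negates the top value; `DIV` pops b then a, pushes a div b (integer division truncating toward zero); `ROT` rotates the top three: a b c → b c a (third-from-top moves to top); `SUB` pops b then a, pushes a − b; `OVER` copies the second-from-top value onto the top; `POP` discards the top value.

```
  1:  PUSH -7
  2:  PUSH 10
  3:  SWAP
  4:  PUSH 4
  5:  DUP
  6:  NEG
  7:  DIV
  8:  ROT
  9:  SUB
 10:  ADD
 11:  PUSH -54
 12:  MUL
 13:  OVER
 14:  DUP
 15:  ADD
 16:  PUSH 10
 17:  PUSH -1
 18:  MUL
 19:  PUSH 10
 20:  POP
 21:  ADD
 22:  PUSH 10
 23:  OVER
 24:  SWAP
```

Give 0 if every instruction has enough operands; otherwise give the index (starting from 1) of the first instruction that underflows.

PUSH -7   [-7]
PUSH 10   [-7, 10]
SWAP      [10, -7]
PUSH 4    [10, -7, 4]
DUP       [10, -7, 4, 4]
NEG       [10, -7, 4, -4]
DIV       [10, -7, -1]
ROT       [-7, -1, 10]
SUB       [-7, -11]
ADD       [-18]
PUSH -54  [-18, -54]
MUL       [972]
OVER  — needs 2 operands, stack has 1 → underflow

13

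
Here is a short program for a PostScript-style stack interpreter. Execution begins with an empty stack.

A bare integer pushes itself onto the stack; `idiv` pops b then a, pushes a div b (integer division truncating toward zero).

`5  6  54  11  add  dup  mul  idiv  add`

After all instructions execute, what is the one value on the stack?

5    -> [5]
6    -> [5, 6]
54   -> [5, 6, 54]
11   -> [5, 6, 54, 11]
add  -> [5, 6, 65]
dup  -> [5, 6, 65, 65]
mul  -> [5, 6, 4225]
idiv -> [5, 0]
add  -> [5]

5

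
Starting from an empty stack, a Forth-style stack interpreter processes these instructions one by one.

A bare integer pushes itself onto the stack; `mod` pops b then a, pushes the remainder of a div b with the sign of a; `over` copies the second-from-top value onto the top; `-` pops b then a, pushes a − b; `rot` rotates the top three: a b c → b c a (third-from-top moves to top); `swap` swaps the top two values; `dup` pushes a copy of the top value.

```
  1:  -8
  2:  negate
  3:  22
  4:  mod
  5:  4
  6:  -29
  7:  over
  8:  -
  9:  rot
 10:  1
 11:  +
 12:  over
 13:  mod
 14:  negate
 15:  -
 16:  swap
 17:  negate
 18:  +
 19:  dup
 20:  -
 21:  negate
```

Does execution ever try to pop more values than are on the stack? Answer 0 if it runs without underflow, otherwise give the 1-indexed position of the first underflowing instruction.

-8     -> [-8]
negate -> [8]
22     -> [8, 22]
mod    -> [8]
4      -> [8, 4]
-29    -> [8, 4, -29]
over   -> [8, 4, -29, 4]
-      -> [8, 4, -33]
rot    -> [4, -33, 8]
1      -> [4, -33, 8, 1]
+      -> [4, -33, 9]
over   -> [4, -33, 9, -33]
mod    -> [4, -33, 9]
negate -> [4, -33, -9]
-      -> [4, -24]
swap   -> [-24, 4]
negate -> [-24, -4]
+      -> [-28]
dup    -> [-28, -28]
-      -> [0]
negate -> [0]

0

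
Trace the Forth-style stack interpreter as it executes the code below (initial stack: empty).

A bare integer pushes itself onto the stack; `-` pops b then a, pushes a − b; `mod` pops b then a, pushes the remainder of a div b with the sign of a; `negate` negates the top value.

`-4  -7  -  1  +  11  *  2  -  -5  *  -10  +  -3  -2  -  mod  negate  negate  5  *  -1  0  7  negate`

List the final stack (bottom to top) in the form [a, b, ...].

-4      -4
-7      -4 -7
-       3
1       3 1
+       4
11      4 11
*       44
2       44 2
-       42
-5      42 -5
*       -210
-10     -210 -10
+       -220
-3      -220 -3
-2      -220 -3 -2
-       -220 -1
mod     0
negate  0
negate  0
5       0 5
*       0
-1      0 -1
0       0 -1 0
7       0 -1 0 7
negate  0 -1 0 -7

[0, -1, 0, -7]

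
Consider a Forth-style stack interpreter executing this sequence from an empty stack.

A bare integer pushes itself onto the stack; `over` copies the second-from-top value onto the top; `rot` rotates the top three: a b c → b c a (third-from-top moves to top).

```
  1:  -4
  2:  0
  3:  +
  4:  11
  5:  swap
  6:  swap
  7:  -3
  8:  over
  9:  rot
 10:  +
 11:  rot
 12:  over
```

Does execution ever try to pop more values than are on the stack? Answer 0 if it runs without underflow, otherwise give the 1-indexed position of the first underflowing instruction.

-4   → -4
0    → -4 0
+    → -4
11   → -4 11
swap → 11 -4
swap → -4 11
-3   → -4 11 -3
over → -4 11 -3 11
rot  → -4 -3 11 11
+    → -4 -3 22
rot  → -3 22 -4
over → -3 22 -4 22

0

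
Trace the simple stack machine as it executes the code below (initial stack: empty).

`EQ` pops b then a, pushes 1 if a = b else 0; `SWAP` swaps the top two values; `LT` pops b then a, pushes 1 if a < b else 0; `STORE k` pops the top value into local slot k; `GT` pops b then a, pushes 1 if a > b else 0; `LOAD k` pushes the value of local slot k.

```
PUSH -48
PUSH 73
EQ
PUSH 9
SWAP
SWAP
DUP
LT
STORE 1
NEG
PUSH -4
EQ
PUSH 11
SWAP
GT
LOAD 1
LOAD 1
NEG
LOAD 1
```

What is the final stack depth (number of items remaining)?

PUSH -48 : -48
PUSH 73  : -48 73
EQ       : 0
PUSH 9   : 0 9
SWAP     : 9 0
SWAP     : 0 9
DUP      : 0 9 9
LT       : 0 0
STORE 1  : 0
NEG      : 0
PUSH -4  : 0 -4
EQ       : 0
PUSH 11  : 0 11
SWAP     : 11 0
GT       : 1
LOAD 1   : 1 0
LOAD 1   : 1 0 0
NEG      : 1 0 0
LOAD 1   : 1 0 0 0

4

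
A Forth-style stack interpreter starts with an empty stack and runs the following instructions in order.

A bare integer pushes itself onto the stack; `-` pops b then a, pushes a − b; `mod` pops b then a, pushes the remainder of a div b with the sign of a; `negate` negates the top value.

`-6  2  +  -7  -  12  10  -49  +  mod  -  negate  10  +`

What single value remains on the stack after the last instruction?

-6     -> [-6]
2      -> [-6, 2]
+      -> [-4]
-7     -> [-4, -7]
-      -> [3]
12     -> [3, 12]
10     -> [3, 12, 10]
-49    -> [3, 12, 10, -49]
+      -> [3, 12, -39]
mod    -> [3, 12]
-      -> [-9]
negate -> [9]
10     -> [9, 10]
+      -> [19]

19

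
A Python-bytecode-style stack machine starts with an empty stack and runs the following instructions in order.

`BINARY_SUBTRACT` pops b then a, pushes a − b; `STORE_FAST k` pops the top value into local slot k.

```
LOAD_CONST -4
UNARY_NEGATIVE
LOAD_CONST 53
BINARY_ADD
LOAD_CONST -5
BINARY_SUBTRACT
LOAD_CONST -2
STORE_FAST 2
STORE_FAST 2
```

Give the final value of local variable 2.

62

LOAD_CONST -4   -> [-4]
UNARY_NEGATIVE  -> [4]
LOAD_CONST 53   -> [4, 53]
BINARY_ADD      -> [57]
LOAD_CONST -5   -> [57, -5]
BINARY_SUBTRACT -> [62]
LOAD_CONST -2   -> [62, -2]
STORE_FAST 2    -> [62]
STORE_FAST 2    -> []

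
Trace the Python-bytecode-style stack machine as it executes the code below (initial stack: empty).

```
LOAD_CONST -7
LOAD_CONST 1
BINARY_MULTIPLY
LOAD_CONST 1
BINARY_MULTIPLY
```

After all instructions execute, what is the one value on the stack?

LOAD_CONST -7   -> -7
LOAD_CONST 1    -> -7 1
BINARY_MULTIPLY -> -7
LOAD_CONST 1    -> -7 1
BINARY_MULTIPLY -> -7

-7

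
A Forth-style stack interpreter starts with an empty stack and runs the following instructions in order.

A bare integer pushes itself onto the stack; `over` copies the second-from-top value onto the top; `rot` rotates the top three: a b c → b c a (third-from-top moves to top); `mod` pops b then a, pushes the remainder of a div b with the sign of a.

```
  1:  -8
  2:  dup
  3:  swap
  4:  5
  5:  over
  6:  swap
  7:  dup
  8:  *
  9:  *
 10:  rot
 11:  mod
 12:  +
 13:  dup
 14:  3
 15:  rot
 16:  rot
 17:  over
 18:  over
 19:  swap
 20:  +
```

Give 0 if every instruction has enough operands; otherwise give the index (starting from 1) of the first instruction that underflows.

-8   -> -8
dup  -> -8 -8
swap -> -8 -8
5    -> -8 -8 5
over -> -8 -8 5 -8
swap -> -8 -8 -8 5
dup  -> -8 -8 -8 5 5
*    -> -8 -8 -8 25
*    -> -8 -8 -200
rot  -> -8 -200 -8
mod  -> -8 0
+    -> -8
dup  -> -8 -8
3    -> -8 -8 3
rot  -> -8 3 -8
rot  -> 3 -8 -8
over -> 3 -8 -8 -8
over -> 3 -8 -8 -8 -8
swap -> 3 -8 -8 -8 -8
+    -> 3 -8 -8 -16

0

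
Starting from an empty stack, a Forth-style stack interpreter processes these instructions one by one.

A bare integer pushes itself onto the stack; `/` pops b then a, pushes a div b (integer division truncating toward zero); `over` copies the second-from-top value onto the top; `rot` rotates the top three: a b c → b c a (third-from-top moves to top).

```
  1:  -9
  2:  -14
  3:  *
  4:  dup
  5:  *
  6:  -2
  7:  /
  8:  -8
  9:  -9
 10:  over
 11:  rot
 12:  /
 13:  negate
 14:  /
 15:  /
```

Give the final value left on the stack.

-9     : -9
-14    : -9 -14
*      : 126
dup    : 126 126
*      : 15876
-2     : 15876 -2
/      : -7938
-8     : -7938 -8
-9     : -7938 -8 -9
over   : -7938 -8 -9 -8
rot    : -7938 -9 -8 -8
/      : -7938 -9 1
negate : -7938 -9 -1
/      : -7938 9
/      : -882

-882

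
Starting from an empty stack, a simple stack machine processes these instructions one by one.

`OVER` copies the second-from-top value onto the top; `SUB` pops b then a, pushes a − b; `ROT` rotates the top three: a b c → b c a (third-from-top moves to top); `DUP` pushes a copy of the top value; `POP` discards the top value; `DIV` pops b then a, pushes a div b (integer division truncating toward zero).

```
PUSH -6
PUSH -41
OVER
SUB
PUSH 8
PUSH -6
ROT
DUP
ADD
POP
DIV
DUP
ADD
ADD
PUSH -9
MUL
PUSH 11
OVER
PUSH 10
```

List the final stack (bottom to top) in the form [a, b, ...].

PUSH -6  -> -6
PUSH -41 -> -6 -41
OVER     -> -6 -41 -6
SUB      -> -6 -35
PUSH 8   -> -6 -35 8
PUSH -6  -> -6 -35 8 -6
ROT      -> -6 8 -6 -35
DUP      -> -6 8 -6 -35 -35
ADD      -> -6 8 -6 -70
POP      -> -6 8 -6
DIV      -> -6 -1
DUP      -> -6 -1 -1
ADD      -> -6 -2
ADD      -> -8
PUSH -9  -> -8 -9
MUL      -> 72
PUSH 11  -> 72 11
OVER     -> 72 11 72
PUSH 10  -> 72 11 72 10

[72, 11, 72, 10]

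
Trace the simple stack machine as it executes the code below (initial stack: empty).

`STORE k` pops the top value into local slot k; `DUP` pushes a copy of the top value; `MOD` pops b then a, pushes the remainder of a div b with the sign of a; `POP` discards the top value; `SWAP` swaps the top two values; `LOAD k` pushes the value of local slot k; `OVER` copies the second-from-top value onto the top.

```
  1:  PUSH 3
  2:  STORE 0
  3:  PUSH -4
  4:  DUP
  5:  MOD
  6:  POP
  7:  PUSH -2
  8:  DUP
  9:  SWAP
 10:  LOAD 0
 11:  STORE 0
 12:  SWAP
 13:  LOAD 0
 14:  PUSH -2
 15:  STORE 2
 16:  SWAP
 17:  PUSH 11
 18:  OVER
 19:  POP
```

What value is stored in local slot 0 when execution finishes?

3

PUSH 3   [3]
STORE 0  []
PUSH -4  [-4]
DUP      [-4, -4]
MOD      [0]
POP      []
PUSH -2  [-2]
DUP      [-2, -2]
SWAP     [-2, -2]
LOAD 0   [-2, -2, 3]
STORE 0  [-2, -2]
SWAP     [-2, -2]
LOAD 0   [-2, -2, 3]
PUSH -2  [-2, -2, 3, -2]
STORE 2  [-2, -2, 3]
SWAP     [-2, 3, -2]
PUSH 11  [-2, 3, -2, 11]
OVER     [-2, 3, -2, 11, -2]
POP      [-2, 3, -2, 11]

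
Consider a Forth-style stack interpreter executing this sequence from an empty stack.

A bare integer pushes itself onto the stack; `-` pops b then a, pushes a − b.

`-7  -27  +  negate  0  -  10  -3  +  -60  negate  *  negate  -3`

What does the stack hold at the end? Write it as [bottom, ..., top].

[34, -420, -3]

-7      -7
-27     -7 -27
+       -34
negate  34
0       34 0
-       34
10      34 10
-3      34 10 -3
+       34 7
-60     34 7 -60
negate  34 7 60
*       34 420
negate  34 -420
-3      34 -420 -3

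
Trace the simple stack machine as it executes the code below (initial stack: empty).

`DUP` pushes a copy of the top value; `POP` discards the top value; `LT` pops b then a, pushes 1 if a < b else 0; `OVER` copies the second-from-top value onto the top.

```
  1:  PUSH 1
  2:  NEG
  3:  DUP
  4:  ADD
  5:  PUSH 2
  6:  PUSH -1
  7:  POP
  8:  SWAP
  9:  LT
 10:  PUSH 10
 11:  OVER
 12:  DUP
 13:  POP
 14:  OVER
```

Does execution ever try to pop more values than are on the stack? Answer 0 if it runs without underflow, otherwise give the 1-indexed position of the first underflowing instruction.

PUSH 1  -> [1]
NEG     -> [-1]
DUP     -> [-1, -1]
ADD     -> [-2]
PUSH 2  -> [-2, 2]
PUSH -1 -> [-2, 2, -1]
POP     -> [-2, 2]
SWAP    -> [2, -2]
LT      -> [0]
PUSH 10 -> [0, 10]
OVER    -> [0, 10, 0]
DUP     -> [0, 10, 0, 0]
POP     -> [0, 10, 0]
OVER    -> [0, 10, 0, 10]

0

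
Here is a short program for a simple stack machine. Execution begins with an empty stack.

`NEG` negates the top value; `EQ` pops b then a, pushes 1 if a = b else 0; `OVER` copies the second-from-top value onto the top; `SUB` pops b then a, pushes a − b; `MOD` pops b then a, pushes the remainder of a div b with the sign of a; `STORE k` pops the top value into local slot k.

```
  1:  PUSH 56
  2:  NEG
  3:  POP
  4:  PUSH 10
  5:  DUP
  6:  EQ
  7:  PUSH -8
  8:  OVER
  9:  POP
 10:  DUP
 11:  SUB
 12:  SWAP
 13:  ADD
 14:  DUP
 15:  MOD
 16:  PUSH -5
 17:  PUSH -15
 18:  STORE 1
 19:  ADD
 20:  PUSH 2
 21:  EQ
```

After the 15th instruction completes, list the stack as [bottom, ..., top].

PUSH 56 → [56]
NEG     → [-56]
POP     → []
PUSH 10 → [10]
DUP     → [10, 10]
EQ      → [1]
PUSH -8 → [1, -8]
OVER    → [1, -8, 1]
POP     → [1, -8]
DUP     → [1, -8, -8]
SUB     → [1, 0]
SWAP    → [0, 1]
ADD     → [1]
DUP     → [1, 1]
MOD     → [0]

[0]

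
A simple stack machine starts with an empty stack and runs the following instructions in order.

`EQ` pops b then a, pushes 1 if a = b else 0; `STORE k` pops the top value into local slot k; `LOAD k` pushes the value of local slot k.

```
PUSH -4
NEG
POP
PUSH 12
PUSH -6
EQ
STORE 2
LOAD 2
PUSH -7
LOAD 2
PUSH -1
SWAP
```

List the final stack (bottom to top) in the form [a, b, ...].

PUSH -4 : [-4]
NEG     : [4]
POP     : []
PUSH 12 : [12]
PUSH -6 : [12, -6]
EQ      : [0]
STORE 2 : []
LOAD 2  : [0]
PUSH -7 : [0, -7]
LOAD 2  : [0, -7, 0]
PUSH -1 : [0, -7, 0, -1]
SWAP    : [0, -7, -1, 0]

[0, -7, -1, 0]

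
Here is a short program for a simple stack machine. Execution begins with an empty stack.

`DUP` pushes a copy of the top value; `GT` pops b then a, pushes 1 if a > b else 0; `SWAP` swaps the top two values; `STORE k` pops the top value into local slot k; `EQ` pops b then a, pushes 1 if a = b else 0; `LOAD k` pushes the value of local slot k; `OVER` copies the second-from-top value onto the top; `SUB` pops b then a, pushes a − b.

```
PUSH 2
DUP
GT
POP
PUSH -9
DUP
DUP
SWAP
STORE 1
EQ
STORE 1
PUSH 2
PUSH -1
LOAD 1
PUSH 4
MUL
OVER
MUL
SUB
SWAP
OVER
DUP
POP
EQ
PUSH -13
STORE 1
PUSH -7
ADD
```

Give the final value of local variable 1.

PUSH 2   : [2]
DUP      : [2, 2]
GT       : [0]
POP      : []
PUSH -9  : [-9]
DUP      : [-9, -9]
DUP      : [-9, -9, -9]
SWAP     : [-9, -9, -9]
STORE 1  : [-9, -9]
EQ       : [1]
STORE 1  : []
PUSH 2   : [2]
PUSH -1  : [2, -1]
LOAD 1   : [2, -1, 1]
PUSH 4   : [2, -1, 1, 4]
MUL      : [2, -1, 4]
OVER     : [2, -1, 4, -1]
MUL      : [2, -1, -4]
SUB      : [2, 3]
SWAP     : [3, 2]
OVER     : [3, 2, 3]
DUP      : [3, 2, 3, 3]
POP      : [3, 2, 3]
EQ       : [3, 0]
PUSH -13 : [3, 0, -13]
STORE 1  : [3, 0]
PUSH -7  : [3, 0, -7]
ADD      : [3, -7]

-13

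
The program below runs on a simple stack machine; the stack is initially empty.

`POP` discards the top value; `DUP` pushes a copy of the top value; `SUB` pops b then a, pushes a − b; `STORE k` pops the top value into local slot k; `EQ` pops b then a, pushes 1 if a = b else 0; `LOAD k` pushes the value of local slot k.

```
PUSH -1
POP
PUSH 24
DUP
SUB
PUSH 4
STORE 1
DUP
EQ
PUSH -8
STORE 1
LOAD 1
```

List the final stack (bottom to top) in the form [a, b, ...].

[1, -8]

PUSH -1 : -1
POP     : (empty)
PUSH 24 : 24
DUP     : 24 24
SUB     : 0
PUSH 4  : 0 4
STORE 1 : 0
DUP     : 0 0
EQ      : 1
PUSH -8 : 1 -8
STORE 1 : 1
LOAD 1  : 1 -8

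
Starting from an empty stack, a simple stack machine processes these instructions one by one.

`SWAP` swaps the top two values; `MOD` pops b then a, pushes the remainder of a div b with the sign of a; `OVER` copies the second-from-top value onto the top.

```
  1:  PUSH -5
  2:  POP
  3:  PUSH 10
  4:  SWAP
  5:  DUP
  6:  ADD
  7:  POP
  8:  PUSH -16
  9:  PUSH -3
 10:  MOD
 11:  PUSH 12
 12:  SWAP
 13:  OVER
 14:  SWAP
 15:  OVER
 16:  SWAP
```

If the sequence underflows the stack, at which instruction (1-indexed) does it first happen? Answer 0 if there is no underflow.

PUSH -5 → [-5]
POP     → []
PUSH 10 → [10]
SWAP  — needs 2 operands, stack has 1 → underflow

4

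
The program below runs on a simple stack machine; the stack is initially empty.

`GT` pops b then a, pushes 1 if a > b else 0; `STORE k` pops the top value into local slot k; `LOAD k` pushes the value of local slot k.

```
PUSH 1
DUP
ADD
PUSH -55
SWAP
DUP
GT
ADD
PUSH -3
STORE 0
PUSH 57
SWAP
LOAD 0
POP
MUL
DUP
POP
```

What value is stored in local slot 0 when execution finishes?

-3

PUSH 1   -> [1]
DUP      -> [1, 1]
ADD      -> [2]
PUSH -55 -> [2, -55]
SWAP     -> [-55, 2]
DUP      -> [-55, 2, 2]
GT       -> [-55, 0]
ADD      -> [-55]
PUSH -3  -> [-55, -3]
STORE 0  -> [-55]
PUSH 57  -> [-55, 57]
SWAP     -> [57, -55]
LOAD 0   -> [57, -55, -3]
POP      -> [57, -55]
MUL      -> [-3135]
DUP      -> [-3135, -3135]
POP      -> [-3135]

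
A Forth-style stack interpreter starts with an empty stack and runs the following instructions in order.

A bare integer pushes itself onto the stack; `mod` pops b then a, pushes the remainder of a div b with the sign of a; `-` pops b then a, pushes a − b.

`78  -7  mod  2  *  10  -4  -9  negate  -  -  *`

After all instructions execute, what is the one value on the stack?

78     : [78]
-7     : [78, -7]
mod    : [1]
2      : [1, 2]
*      : [2]
10     : [2, 10]
-4     : [2, 10, -4]
-9     : [2, 10, -4, -9]
negate : [2, 10, -4, 9]
-      : [2, 10, -13]
-      : [2, 23]
*      : [46]

46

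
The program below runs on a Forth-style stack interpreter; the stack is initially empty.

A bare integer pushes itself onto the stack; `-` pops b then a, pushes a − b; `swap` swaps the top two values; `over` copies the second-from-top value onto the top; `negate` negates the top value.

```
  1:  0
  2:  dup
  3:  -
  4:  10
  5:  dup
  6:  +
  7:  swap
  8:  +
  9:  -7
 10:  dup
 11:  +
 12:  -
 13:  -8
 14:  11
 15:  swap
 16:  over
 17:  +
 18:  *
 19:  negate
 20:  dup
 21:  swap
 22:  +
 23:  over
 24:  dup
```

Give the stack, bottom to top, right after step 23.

[34, -66, 34]

0      : 0
dup    : 0 0
-      : 0
10     : 0 10
dup    : 0 10 10
+      : 0 20
swap   : 20 0
+      : 20
-7     : 20 -7
dup    : 20 -7 -7
+      : 20 -14
-      : 34
-8     : 34 -8
11     : 34 -8 11
swap   : 34 11 -8
over   : 34 11 -8 11
+      : 34 11 3
*      : 34 33
negate : 34 -33
dup    : 34 -33 -33
swap   : 34 -33 -33
+      : 34 -66
over   : 34 -66 34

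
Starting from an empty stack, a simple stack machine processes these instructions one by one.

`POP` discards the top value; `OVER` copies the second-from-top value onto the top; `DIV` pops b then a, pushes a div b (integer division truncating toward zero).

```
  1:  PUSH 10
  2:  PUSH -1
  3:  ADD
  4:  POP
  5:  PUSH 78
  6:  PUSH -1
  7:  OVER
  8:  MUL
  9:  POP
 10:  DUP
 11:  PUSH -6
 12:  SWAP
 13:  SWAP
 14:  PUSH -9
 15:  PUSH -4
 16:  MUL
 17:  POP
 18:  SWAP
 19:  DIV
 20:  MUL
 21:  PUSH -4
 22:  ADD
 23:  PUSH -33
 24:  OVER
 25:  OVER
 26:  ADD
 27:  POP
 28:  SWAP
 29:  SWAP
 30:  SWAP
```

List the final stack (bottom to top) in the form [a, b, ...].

[-33, -4]

PUSH 10  -> [10]
PUSH -1  -> [10, -1]
ADD      -> [9]
POP      -> []
PUSH 78  -> [78]
PUSH -1  -> [78, -1]
OVER     -> [78, -1, 78]
MUL      -> [78, -78]
POP      -> [78]
DUP      -> [78, 78]
PUSH -6  -> [78, 78, -6]
SWAP     -> [78, -6, 78]
SWAP     -> [78, 78, -6]
PUSH -9  -> [78, 78, -6, -9]
PUSH -4  -> [78, 78, -6, -9, -4]
MUL      -> [78, 78, -6, 36]
POP      -> [78, 78, -6]
SWAP     -> [78, -6, 78]
DIV      -> [78, 0]
MUL      -> [0]
PUSH -4  -> [0, -4]
ADD      -> [-4]
PUSH -33 -> [-4, -33]
OVER     -> [-4, -33, -4]
OVER     -> [-4, -33, -4, -33]
ADD      -> [-4, -33, -37]
POP      -> [-4, -33]
SWAP     -> [-33, -4]
SWAP     -> [-4, -33]
SWAP     -> [-33, -4]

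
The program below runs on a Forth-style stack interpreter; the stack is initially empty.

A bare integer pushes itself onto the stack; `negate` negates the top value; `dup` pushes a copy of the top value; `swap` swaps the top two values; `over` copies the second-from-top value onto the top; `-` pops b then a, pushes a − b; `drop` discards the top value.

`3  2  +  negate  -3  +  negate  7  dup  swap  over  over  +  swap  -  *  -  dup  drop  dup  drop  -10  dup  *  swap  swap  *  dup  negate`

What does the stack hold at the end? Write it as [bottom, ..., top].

[-4100, 4100]

3      : 3
2      : 3 2
+      : 5
negate : -5
-3     : -5 -3
+      : -8
negate : 8
7      : 8 7
dup    : 8 7 7
swap   : 8 7 7
over   : 8 7 7 7
over   : 8 7 7 7 7
+      : 8 7 7 14
swap   : 8 7 14 7
-      : 8 7 7
*      : 8 49
-      : -41
dup    : -41 -41
drop   : -41
dup    : -41 -41
drop   : -41
-10    : -41 -10
dup    : -41 -10 -10
*      : -41 100
swap   : 100 -41
swap   : -41 100
*      : -4100
dup    : -4100 -4100
negate : -4100 4100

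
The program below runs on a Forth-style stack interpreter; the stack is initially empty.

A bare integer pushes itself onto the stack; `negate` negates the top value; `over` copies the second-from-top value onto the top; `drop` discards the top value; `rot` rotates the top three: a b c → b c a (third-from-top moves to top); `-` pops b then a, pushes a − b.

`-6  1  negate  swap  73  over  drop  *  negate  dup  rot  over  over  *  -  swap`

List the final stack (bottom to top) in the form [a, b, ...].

-6     : [-6]
1      : [-6, 1]
negate : [-6, -1]
swap   : [-1, -6]
73     : [-1, -6, 73]
over   : [-1, -6, 73, -6]
drop   : [-1, -6, 73]
*      : [-1, -438]
negate : [-1, 438]
dup    : [-1, 438, 438]
rot    : [438, 438, -1]
over   : [438, 438, -1, 438]
over   : [438, 438, -1, 438, -1]
*      : [438, 438, -1, -438]
-      : [438, 438, 437]
swap   : [438, 437, 438]

[438, 437, 438]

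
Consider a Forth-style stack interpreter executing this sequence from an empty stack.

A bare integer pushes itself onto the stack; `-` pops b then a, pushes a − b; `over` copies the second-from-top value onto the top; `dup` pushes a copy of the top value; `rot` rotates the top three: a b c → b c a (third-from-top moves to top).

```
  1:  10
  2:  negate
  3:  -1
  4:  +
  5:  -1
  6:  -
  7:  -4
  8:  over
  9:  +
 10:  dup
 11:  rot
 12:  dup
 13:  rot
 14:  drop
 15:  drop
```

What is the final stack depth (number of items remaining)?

10     -> 10
negate -> -10
-1     -> -10 -1
+      -> -11
-1     -> -11 -1
-      -> -10
-4     -> -10 -4
over   -> -10 -4 -10
+      -> -10 -14
dup    -> -10 -14 -14
rot    -> -14 -14 -10
dup    -> -14 -14 -10 -10
rot    -> -14 -10 -10 -14
drop   -> -14 -10 -10
drop   -> -14 -10

2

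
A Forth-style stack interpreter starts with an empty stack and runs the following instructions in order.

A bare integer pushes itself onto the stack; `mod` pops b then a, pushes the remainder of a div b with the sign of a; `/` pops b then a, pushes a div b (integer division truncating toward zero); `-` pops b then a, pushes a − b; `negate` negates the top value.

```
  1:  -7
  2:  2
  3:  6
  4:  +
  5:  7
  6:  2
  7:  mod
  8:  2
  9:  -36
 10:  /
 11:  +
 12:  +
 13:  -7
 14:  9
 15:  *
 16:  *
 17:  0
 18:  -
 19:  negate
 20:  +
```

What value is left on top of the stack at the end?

-7     -> [-7]
2      -> [-7, 2]
6      -> [-7, 2, 6]
+      -> [-7, 8]
7      -> [-7, 8, 7]
2      -> [-7, 8, 7, 2]
mod    -> [-7, 8, 1]
2      -> [-7, 8, 1, 2]
-36    -> [-7, 8, 1, 2, -36]
/      -> [-7, 8, 1, 0]
+      -> [-7, 8, 1]
+      -> [-7, 9]
-7     -> [-7, 9, -7]
9      -> [-7, 9, -7, 9]
*      -> [-7, 9, -63]
*      -> [-7, -567]
0      -> [-7, -567, 0]
-      -> [-7, -567]
negate -> [-7, 567]
+      -> [560]

560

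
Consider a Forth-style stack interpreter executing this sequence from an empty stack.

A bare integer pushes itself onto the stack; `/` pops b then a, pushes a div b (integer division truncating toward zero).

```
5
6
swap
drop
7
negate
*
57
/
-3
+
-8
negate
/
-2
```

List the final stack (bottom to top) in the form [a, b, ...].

5      -> 5
6      -> 5 6
swap   -> 6 5
drop   -> 6
7      -> 6 7
negate -> 6 -7
*      -> -42
57     -> -42 57
/      -> 0
-3     -> 0 -3
+      -> -3
-8     -> -3 -8
negate -> -3 8
/      -> 0
-2     -> 0 -2

[0, -2]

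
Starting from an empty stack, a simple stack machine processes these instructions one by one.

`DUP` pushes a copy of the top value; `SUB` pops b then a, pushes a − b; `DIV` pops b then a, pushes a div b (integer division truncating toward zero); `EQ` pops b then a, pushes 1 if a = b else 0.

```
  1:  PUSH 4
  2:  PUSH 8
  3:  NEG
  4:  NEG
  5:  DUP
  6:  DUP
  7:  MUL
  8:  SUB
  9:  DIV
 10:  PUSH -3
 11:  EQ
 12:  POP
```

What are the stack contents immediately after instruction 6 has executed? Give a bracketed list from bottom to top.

[4, 8, 8, 8]

PUSH 4 → [4]
PUSH 8 → [4, 8]
NEG    → [4, -8]
NEG    → [4, 8]
DUP    → [4, 8, 8]
DUP    → [4, 8, 8, 8]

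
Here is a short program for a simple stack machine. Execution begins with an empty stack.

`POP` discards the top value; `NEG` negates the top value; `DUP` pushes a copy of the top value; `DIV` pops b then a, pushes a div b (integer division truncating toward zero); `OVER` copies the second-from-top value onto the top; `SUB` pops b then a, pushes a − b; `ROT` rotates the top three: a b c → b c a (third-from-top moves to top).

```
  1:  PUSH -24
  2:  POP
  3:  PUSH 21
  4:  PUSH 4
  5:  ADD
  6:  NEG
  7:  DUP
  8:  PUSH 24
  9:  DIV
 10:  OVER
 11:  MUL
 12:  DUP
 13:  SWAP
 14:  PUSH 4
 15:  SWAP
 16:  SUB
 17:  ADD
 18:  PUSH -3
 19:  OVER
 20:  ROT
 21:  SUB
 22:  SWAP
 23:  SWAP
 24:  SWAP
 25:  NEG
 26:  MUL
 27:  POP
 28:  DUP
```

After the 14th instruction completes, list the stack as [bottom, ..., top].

PUSH -24  [-24]
POP       []
PUSH 21   [21]
PUSH 4    [21, 4]
ADD       [25]
NEG       [-25]
DUP       [-25, -25]
PUSH 24   [-25, -25, 24]
DIV       [-25, -1]
OVER      [-25, -1, -25]
MUL       [-25, 25]
DUP       [-25, 25, 25]
SWAP      [-25, 25, 25]
PUSH 4    [-25, 25, 25, 4]

[-25, 25, 25, 4]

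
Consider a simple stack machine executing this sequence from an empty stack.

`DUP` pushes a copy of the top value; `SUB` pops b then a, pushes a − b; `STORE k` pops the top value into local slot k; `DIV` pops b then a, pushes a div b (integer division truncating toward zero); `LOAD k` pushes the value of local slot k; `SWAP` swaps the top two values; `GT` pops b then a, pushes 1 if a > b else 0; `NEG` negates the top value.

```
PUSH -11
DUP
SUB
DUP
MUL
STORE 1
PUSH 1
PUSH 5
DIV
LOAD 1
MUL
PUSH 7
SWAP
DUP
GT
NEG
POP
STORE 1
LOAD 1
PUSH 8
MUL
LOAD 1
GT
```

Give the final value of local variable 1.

7

PUSH -11 : [-11]
DUP      : [-11, -11]
SUB      : [0]
DUP      : [0, 0]
MUL      : [0]
STORE 1  : []
PUSH 1   : [1]
PUSH 5   : [1, 5]
DIV      : [0]
LOAD 1   : [0, 0]
MUL      : [0]
PUSH 7   : [0, 7]
SWAP     : [7, 0]
DUP      : [7, 0, 0]
GT       : [7, 0]
NEG      : [7, 0]
POP      : [7]
STORE 1  : []
LOAD 1   : [7]
PUSH 8   : [7, 8]
MUL      : [56]
LOAD 1   : [56, 7]
GT       : [1]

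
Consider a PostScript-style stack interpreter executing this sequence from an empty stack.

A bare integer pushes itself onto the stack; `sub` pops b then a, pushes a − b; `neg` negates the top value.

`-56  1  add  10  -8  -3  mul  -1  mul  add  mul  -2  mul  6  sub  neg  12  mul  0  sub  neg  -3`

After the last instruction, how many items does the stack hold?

-56 : [-56]
1   : [-56, 1]
add : [-55]
10  : [-55, 10]
-8  : [-55, 10, -8]
-3  : [-55, 10, -8, -3]
mul : [-55, 10, 24]
-1  : [-55, 10, 24, -1]
mul : [-55, 10, -24]
add : [-55, -14]
mul : [770]
-2  : [770, -2]
mul : [-1540]
6   : [-1540, 6]
sub : [-1546]
neg : [1546]
12  : [1546, 12]
mul : [18552]
0   : [18552, 0]
sub : [18552]
neg : [-18552]
-3  : [-18552, -3]

2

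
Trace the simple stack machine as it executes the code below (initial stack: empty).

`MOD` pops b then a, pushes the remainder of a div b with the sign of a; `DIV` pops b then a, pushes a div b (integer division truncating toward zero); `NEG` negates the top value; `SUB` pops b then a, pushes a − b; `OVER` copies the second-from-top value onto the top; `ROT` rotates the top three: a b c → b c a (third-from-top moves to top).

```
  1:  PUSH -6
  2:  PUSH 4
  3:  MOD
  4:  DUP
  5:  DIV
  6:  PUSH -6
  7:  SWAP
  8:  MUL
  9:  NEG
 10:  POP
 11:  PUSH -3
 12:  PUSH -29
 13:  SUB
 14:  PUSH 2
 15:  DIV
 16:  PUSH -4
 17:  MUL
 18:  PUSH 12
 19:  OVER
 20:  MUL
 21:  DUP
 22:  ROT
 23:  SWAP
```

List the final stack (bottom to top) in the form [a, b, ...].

[-624, -52, -624]

PUSH -6  → -6
PUSH 4   → -6 4
MOD      → -2
DUP      → -2 -2
DIV      → 1
PUSH -6  → 1 -6
SWAP     → -6 1
MUL      → -6
NEG      → 6
POP      → (empty)
PUSH -3  → -3
PUSH -29 → -3 -29
SUB      → 26
PUSH 2   → 26 2
DIV      → 13
PUSH -4  → 13 -4
MUL      → -52
PUSH 12  → -52 12
OVER     → -52 12 -52
MUL      → -52 -624
DUP      → -52 -624 -624
ROT      → -624 -624 -52
SWAP     → -624 -52 -624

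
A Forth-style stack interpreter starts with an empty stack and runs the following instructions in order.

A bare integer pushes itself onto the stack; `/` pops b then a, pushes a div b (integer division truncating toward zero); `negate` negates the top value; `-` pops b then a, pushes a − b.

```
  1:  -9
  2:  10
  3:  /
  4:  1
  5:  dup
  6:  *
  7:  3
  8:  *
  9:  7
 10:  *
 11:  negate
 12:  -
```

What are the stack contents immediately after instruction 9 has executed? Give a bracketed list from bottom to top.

[0, 3, 7]

-9  → -9
10  → -9 10
/   → 0
1   → 0 1
dup → 0 1 1
*   → 0 1
3   → 0 1 3
*   → 0 3
7   → 0 3 7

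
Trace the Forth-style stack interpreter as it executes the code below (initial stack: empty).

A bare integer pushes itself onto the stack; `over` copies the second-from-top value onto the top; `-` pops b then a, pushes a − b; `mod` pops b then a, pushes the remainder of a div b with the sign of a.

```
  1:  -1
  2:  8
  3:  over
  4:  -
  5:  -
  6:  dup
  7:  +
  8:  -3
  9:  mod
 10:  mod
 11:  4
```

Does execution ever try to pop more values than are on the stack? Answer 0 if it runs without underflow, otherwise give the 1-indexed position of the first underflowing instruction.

-1   → [-1]
8    → [-1, 8]
over → [-1, 8, -1]
-    → [-1, 9]
-    → [-10]
dup  → [-10, -10]
+    → [-20]
-3   → [-20, -3]
mod  → [-2]
mod  — needs 2 operands, stack has 1 → underflow

10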